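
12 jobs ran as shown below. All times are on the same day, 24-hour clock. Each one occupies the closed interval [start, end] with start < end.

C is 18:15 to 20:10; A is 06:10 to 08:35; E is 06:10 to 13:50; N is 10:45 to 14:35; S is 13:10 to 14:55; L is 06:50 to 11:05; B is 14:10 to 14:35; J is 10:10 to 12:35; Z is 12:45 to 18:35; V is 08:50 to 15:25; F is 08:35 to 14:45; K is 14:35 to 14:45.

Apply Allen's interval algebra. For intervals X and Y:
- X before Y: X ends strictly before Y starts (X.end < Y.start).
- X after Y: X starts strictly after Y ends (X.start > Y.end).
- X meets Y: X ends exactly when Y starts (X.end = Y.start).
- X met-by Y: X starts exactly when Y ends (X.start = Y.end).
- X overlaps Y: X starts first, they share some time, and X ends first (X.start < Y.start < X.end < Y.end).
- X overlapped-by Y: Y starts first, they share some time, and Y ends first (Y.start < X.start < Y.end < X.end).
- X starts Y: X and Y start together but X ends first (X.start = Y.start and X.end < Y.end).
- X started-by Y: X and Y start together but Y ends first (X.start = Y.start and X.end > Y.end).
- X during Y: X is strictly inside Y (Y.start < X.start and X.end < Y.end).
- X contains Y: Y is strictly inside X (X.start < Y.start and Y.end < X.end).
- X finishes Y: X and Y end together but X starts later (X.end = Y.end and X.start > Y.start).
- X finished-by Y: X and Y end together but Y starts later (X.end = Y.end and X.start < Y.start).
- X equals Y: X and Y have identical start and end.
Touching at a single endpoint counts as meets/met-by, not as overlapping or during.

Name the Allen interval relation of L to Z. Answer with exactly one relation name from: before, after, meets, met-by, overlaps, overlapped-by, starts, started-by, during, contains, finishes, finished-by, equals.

L = [06:50, 11:05]; Z = [12:45, 18:35].
Compare endpoints: L.start < Z.start, L.start < Z.end, L.end < Z.start, L.end < Z.end.
That pattern is 'before'.

before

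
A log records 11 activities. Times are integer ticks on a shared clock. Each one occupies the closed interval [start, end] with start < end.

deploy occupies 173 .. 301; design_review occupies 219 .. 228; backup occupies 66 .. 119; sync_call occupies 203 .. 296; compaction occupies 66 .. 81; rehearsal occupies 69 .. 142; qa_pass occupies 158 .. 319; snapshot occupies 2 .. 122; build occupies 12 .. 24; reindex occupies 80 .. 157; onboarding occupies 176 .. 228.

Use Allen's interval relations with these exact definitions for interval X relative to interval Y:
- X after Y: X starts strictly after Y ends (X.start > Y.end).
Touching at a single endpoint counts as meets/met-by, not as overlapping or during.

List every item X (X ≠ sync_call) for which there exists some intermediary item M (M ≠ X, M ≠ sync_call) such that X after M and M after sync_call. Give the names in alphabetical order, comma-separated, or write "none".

none

Target sync_call = [203, 296].
Intermediaries M with M after sync_call: none.
Union: none.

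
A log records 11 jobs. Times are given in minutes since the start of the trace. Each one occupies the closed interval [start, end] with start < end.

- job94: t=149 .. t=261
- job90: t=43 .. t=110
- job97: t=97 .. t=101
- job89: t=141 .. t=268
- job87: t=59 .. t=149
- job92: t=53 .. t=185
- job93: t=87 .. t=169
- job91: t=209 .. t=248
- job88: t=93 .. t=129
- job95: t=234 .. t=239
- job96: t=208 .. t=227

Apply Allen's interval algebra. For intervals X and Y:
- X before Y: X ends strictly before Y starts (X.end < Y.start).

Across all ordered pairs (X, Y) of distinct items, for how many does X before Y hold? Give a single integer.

Checking all 110 ordered pairs for relation 'before'; matching pairs in alphabetical order:
(job87, job91): job87 before job91 ✓
(job87, job95): job87 before job95 ✓
(job87, job96): job87 before job96 ✓
(job88, job89): job88 before job89 ✓
(job88, job91): job88 before job91 ✓
(job88, job94): job88 before job94 ✓
(job88, job95): job88 before job95 ✓
(job88, job96): job88 before job96 ✓
(job90, job89): job90 before job89 ✓
(job90, job91): job90 before job91 ✓
(job90, job94): job90 before job94 ✓
(job90, job95): job90 before job95 ✓
(job90, job96): job90 before job96 ✓
(job92, job91): job92 before job91 ✓
(job92, job95): job92 before job95 ✓
(job92, job96): job92 before job96 ✓
(job93, job91): job93 before job91 ✓
(job93, job95): job93 before job95 ✓
(job93, job96): job93 before job96 ✓
(job96, job95): job96 before job95 ✓
(job97, job89): job97 before job89 ✓
(job97, job91): job97 before job91 ✓
(job97, job94): job97 before job94 ✓
(job97, job95): job97 before job95 ✓
... plus 1 further pairs not listed.
Count: 25.

25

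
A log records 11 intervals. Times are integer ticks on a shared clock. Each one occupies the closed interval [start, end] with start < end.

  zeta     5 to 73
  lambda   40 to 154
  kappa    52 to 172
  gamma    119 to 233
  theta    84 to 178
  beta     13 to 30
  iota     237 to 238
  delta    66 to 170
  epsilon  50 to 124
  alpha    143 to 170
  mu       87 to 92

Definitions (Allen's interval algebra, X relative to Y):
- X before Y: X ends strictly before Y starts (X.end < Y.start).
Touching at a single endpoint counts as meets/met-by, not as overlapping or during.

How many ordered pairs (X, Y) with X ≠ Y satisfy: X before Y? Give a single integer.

25

Checking all 110 ordered pairs for relation 'before'; matching pairs in alphabetical order:
(alpha, iota): alpha before iota ✓
(beta, alpha): beta before alpha ✓
(beta, delta): beta before delta ✓
(beta, epsilon): beta before epsilon ✓
(beta, gamma): beta before gamma ✓
(beta, iota): beta before iota ✓
(beta, kappa): beta before kappa ✓
(beta, lambda): beta before lambda ✓
(beta, mu): beta before mu ✓
(beta, theta): beta before theta ✓
(delta, iota): delta before iota ✓
(epsilon, alpha): epsilon before alpha ✓
(epsilon, iota): epsilon before iota ✓
(gamma, iota): gamma before iota ✓
(kappa, iota): kappa before iota ✓
(lambda, iota): lambda before iota ✓
(mu, alpha): mu before alpha ✓
(mu, gamma): mu before gamma ✓
(mu, iota): mu before iota ✓
(theta, iota): theta before iota ✓
(zeta, alpha): zeta before alpha ✓
(zeta, gamma): zeta before gamma ✓
(zeta, iota): zeta before iota ✓
(zeta, mu): zeta before mu ✓
... plus 1 further pairs not listed.
Count: 25.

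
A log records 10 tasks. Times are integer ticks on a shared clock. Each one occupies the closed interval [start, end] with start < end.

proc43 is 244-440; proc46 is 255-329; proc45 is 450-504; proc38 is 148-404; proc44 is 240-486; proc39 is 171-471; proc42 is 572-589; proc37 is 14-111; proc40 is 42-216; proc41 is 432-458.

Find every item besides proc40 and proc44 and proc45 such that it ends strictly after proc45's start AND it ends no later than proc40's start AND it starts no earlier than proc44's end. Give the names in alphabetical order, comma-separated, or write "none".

Conditions: its end is strictly after proc45's start (X.end > 450) AND its end is no later than proc40's start (X.end <= 42) AND its start is no earlier than proc44's end (X.start >= 486).
proc37: end 111 > 450? ✗; end 111 <= 42? ✗; start 14 >= 486? ✗ → no.
proc38: end 404 > 450? ✗; end 404 <= 42? ✗; start 148 >= 486? ✗ → no.
proc39: end 471 > 450? ✓; end 471 <= 42? ✗; start 171 >= 486? ✗ → no.
proc41: end 458 > 450? ✓; end 458 <= 42? ✗; start 432 >= 486? ✗ → no.
proc42: end 589 > 450? ✓; end 589 <= 42? ✗; start 572 >= 486? ✓ → no.
proc43: end 440 > 450? ✗; end 440 <= 42? ✗; start 244 >= 486? ✗ → no.
proc46: end 329 > 450? ✗; end 329 <= 42? ✗; start 255 >= 486? ✗ → no.
Result: none.

none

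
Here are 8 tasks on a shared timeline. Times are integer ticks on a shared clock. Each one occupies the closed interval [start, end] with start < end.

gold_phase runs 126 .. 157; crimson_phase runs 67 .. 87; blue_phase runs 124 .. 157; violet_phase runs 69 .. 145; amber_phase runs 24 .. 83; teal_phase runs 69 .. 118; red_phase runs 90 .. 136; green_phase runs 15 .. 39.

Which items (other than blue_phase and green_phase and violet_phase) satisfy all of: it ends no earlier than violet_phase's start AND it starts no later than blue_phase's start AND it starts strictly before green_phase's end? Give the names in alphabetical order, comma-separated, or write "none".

Conditions: its end is no earlier than violet_phase's start (X.end >= 69) AND its start is no later than blue_phase's start (X.start <= 124) AND its start is strictly before green_phase's end (X.start < 39).
amber_phase: end 83 >= 69? ✓; start 24 <= 124? ✓; start 24 < 39? ✓ → yes.
crimson_phase: end 87 >= 69? ✓; start 67 <= 124? ✓; start 67 < 39? ✗ → no.
gold_phase: end 157 >= 69? ✓; start 126 <= 124? ✗; start 126 < 39? ✗ → no.
red_phase: end 136 >= 69? ✓; start 90 <= 124? ✓; start 90 < 39? ✗ → no.
teal_phase: end 118 >= 69? ✓; start 69 <= 124? ✓; start 69 < 39? ✗ → no.
Result: amber_phase.

amber_phase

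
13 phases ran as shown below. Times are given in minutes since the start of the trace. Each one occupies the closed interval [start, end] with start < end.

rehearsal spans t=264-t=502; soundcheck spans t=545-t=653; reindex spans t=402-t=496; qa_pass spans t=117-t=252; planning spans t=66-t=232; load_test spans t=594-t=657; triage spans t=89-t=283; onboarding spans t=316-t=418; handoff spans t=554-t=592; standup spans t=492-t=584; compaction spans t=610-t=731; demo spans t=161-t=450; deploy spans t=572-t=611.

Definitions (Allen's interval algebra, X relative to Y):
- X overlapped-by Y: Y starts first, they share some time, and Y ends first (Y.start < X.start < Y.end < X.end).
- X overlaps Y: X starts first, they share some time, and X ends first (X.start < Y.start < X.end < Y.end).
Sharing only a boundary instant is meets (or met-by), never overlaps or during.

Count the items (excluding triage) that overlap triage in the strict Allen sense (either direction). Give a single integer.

3

Target triage = [t=89, t=283].
compaction [t=610, t=731] → after → no.
demo [t=161, t=450] → overlapped-by → counts.
deploy [t=572, t=611] → after → no.
handoff [t=554, t=592] → after → no.
load_test [t=594, t=657] → after → no.
onboarding [t=316, t=418] → after → no.
planning [t=66, t=232] → overlaps → counts.
qa_pass [t=117, t=252] → during → no.
rehearsal [t=264, t=502] → overlapped-by → counts.
reindex [t=402, t=496] → after → no.
soundcheck [t=545, t=653] → after → no.
standup [t=492, t=584] → after → no.
Total: 3.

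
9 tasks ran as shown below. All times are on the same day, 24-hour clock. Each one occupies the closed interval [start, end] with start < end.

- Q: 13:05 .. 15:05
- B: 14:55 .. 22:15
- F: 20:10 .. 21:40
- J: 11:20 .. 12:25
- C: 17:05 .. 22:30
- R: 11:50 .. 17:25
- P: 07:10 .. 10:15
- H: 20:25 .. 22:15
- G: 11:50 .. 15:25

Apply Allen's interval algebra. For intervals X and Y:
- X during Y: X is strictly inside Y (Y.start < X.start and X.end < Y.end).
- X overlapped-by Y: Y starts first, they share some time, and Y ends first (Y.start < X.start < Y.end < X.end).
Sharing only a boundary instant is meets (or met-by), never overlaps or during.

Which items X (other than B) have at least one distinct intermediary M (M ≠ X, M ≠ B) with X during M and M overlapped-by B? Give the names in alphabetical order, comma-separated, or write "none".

Target B = [14:55, 22:15].
Intermediaries M with M overlapped-by B: C.
Via C — items with X during C: F, H.
Union: F, H.

F, H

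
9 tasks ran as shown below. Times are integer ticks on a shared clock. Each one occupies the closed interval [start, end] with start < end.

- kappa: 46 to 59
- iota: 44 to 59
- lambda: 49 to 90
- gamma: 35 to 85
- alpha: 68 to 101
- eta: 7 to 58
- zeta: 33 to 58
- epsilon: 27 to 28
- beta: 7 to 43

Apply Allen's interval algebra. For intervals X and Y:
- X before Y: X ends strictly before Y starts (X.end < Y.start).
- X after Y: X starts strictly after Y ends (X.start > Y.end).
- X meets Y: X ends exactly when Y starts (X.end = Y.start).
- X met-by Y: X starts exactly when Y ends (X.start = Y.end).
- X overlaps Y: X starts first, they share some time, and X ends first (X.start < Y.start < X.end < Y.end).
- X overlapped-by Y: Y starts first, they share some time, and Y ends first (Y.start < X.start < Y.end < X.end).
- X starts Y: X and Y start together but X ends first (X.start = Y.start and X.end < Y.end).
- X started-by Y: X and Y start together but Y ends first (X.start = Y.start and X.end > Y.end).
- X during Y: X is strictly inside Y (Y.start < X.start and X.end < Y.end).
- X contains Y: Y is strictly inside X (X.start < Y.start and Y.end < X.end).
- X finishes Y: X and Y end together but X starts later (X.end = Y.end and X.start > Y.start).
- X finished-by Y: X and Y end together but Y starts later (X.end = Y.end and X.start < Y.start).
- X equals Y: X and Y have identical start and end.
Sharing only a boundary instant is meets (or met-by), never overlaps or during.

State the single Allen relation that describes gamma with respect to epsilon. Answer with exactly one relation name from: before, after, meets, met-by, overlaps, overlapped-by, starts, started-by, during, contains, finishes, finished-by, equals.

gamma = [35, 85]; epsilon = [27, 28].
Compare endpoints: gamma.start > epsilon.start, gamma.start > epsilon.end, gamma.end > epsilon.start, gamma.end > epsilon.end.
That pattern is 'after'.

after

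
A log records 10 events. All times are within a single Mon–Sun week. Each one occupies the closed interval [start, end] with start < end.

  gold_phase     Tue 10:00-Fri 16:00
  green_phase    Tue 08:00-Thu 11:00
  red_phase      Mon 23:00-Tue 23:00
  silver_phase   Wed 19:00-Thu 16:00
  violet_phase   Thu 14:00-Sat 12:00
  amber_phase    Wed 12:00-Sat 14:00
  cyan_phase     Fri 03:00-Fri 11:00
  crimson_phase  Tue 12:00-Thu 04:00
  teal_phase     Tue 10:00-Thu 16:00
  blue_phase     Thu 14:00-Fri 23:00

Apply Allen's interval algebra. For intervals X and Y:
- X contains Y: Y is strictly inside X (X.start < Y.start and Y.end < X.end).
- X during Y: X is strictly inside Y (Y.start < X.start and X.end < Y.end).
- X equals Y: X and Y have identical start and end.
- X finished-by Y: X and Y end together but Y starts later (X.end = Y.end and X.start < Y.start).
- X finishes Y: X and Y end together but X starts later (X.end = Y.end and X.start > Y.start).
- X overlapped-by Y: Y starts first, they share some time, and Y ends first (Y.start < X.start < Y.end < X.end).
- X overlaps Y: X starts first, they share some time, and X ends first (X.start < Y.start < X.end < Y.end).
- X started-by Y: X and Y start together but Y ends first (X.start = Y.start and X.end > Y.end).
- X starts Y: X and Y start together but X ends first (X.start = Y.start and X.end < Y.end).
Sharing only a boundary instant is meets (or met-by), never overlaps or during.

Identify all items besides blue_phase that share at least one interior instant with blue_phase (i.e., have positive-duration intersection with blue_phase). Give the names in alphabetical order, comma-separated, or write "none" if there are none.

Target blue_phase = [Thu 14:00, Fri 23:00].
amber_phase [Wed 12:00, Sat 14:00] → contains → yes.
crimson_phase [Tue 12:00, Thu 04:00] → before → no.
cyan_phase [Fri 03:00, Fri 11:00] → during → yes.
gold_phase [Tue 10:00, Fri 16:00] → overlaps → yes.
green_phase [Tue 08:00, Thu 11:00] → before → no.
red_phase [Mon 23:00, Tue 23:00] → before → no.
silver_phase [Wed 19:00, Thu 16:00] → overlaps → yes.
teal_phase [Tue 10:00, Thu 16:00] → overlaps → yes.
violet_phase [Thu 14:00, Sat 12:00] → started-by → yes.
Result: amber_phase, cyan_phase, gold_phase, silver_phase, teal_phase, violet_phase.

amber_phase, cyan_phase, gold_phase, silver_phase, teal_phase, violet_phase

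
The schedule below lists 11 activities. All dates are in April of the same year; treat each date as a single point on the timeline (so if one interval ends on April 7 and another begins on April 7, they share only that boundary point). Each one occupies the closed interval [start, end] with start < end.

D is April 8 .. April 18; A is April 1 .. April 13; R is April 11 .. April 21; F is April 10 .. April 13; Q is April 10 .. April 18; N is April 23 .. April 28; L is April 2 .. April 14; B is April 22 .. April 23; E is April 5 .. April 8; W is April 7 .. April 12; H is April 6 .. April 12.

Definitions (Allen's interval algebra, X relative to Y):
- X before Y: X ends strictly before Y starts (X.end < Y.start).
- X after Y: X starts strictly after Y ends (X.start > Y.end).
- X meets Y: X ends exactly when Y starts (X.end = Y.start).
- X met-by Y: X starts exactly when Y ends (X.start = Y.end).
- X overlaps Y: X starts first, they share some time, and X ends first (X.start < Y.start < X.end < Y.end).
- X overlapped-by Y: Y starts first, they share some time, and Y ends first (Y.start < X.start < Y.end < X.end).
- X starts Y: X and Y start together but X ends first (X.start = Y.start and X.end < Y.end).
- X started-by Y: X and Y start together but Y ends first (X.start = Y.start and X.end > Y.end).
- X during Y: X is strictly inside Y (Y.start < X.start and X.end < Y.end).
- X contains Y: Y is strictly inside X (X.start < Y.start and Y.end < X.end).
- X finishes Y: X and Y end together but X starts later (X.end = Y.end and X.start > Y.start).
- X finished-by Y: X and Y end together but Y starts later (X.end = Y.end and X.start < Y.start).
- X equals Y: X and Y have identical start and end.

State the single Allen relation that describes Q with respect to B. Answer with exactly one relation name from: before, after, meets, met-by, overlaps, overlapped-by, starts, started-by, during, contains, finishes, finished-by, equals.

Q = [April 10, April 18]; B = [April 22, April 23].
Compare endpoints: Q.start < B.start, Q.start < B.end, Q.end < B.start, Q.end < B.end.
That pattern is 'before'.

before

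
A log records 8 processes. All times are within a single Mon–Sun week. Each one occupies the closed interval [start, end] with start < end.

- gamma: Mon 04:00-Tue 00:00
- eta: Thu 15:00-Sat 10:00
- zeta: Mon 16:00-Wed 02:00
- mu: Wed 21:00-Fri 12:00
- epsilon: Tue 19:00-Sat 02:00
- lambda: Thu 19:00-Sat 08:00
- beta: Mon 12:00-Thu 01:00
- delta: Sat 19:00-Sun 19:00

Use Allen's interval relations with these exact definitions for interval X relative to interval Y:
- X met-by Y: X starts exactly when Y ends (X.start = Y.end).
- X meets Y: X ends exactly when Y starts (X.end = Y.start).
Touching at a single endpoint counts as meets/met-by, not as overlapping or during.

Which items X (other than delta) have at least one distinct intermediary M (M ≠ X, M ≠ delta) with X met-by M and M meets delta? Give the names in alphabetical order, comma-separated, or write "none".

none

Target delta = [Sat 19:00, Sun 19:00].
Intermediaries M with M meets delta: none.
Union: none.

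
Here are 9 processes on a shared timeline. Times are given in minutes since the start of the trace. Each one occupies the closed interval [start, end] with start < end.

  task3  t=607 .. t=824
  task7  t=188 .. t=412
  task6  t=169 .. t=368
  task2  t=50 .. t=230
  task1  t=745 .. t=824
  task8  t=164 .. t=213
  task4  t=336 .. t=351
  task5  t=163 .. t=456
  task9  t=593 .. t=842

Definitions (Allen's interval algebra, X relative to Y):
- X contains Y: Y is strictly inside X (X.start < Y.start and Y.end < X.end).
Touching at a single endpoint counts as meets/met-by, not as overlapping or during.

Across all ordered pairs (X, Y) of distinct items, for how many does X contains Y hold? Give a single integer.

9

Checking all 72 ordered pairs for relation 'contains'; matching pairs in alphabetical order:
(task2, task8): task2 contains task8 ✓
(task5, task4): task5 contains task4 ✓
(task5, task6): task5 contains task6 ✓
(task5, task7): task5 contains task7 ✓
(task5, task8): task5 contains task8 ✓
(task6, task4): task6 contains task4 ✓
(task7, task4): task7 contains task4 ✓
(task9, task1): task9 contains task1 ✓
(task9, task3): task9 contains task3 ✓
Count: 9.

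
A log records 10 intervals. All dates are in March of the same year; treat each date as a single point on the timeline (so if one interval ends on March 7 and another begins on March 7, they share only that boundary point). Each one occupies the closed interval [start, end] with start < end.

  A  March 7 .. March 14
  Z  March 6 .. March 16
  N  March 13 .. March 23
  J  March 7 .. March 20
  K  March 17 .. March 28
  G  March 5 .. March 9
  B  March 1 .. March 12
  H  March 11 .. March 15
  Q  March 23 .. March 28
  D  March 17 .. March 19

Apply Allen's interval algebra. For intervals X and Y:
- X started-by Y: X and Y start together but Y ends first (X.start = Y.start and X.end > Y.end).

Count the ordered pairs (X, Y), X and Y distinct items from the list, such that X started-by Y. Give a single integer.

2

Checking all 90 ordered pairs for relation 'started-by'; matching pairs in alphabetical order:
(J, A): J started-by A ✓
(K, D): K started-by D ✓
Count: 2.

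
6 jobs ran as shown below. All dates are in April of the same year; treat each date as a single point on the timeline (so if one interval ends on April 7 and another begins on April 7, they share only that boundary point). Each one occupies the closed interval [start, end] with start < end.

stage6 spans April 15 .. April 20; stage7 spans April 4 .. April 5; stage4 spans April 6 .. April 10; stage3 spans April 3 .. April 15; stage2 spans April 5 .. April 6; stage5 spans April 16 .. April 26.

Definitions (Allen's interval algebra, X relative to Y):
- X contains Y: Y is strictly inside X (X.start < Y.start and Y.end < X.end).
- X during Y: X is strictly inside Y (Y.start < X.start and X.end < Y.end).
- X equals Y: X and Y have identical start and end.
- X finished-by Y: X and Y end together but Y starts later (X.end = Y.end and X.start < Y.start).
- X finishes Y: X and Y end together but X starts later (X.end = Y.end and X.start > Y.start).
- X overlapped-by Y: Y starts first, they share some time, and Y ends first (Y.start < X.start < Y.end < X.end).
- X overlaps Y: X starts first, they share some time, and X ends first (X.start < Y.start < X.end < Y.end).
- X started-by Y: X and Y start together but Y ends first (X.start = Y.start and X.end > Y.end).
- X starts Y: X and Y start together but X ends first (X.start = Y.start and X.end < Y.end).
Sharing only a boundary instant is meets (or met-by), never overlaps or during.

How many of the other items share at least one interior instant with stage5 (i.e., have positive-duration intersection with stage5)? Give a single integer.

Target stage5 = [April 16, April 26].
stage2 [April 5, April 6] → before → no.
stage3 [April 3, April 15] → before → no.
stage4 [April 6, April 10] → before → no.
stage6 [April 15, April 20] → overlaps → counts.
stage7 [April 4, April 5] → before → no.
Total: 1.

1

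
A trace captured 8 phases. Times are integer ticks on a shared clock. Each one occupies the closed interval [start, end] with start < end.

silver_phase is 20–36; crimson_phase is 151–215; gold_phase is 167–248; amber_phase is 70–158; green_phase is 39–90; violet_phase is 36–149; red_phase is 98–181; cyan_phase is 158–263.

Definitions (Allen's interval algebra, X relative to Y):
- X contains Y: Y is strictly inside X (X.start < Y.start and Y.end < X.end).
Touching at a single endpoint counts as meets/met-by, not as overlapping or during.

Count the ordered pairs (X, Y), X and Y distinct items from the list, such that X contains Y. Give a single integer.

Checking all 56 ordered pairs for relation 'contains'; matching pairs in alphabetical order:
(cyan_phase, gold_phase): cyan_phase contains gold_phase ✓
(violet_phase, green_phase): violet_phase contains green_phase ✓
Count: 2.

2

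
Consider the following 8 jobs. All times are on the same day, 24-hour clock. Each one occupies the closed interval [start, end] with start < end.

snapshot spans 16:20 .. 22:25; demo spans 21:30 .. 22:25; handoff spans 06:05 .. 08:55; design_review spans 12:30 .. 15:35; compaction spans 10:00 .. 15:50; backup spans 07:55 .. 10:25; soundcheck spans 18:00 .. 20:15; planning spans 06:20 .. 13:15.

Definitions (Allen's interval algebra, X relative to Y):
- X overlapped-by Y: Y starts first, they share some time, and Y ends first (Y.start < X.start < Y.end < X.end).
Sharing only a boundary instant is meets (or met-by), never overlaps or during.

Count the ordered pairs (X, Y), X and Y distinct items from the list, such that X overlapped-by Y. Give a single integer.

5

Checking all 56 ordered pairs for relation 'overlapped-by'; matching pairs in alphabetical order:
(backup, handoff): backup overlapped-by handoff ✓
(compaction, backup): compaction overlapped-by backup ✓
(compaction, planning): compaction overlapped-by planning ✓
(design_review, planning): design_review overlapped-by planning ✓
(planning, handoff): planning overlapped-by handoff ✓
Count: 5.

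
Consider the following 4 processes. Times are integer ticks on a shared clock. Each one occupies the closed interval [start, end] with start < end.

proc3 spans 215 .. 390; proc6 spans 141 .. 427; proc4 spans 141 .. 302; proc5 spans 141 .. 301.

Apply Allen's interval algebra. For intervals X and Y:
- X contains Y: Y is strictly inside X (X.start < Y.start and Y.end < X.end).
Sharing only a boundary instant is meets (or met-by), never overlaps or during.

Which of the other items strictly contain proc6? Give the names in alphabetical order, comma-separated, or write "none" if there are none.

Target proc6 = [141, 427].
proc3 [215, 390] → during → no.
proc4 [141, 302] → starts → no.
proc5 [141, 301] → starts → no.
Result: none.

none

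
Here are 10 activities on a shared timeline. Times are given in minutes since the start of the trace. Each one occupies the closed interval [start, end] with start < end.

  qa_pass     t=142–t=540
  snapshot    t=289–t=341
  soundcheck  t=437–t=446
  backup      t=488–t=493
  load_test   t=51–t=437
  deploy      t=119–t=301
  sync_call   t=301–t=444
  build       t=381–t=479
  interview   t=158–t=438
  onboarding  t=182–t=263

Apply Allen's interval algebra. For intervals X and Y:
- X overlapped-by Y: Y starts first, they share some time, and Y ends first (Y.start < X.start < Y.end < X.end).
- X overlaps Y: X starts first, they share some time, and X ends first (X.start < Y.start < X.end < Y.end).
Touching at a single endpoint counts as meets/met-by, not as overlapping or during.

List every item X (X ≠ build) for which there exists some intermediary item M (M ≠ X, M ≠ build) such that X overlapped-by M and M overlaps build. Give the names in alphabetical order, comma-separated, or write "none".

interview, qa_pass, soundcheck, sync_call

Target build = [t=381, t=479].
Intermediaries M with M overlaps build: interview, load_test, sync_call.
Via interview — items with X overlapped-by interview: soundcheck, sync_call.
Via load_test — items with X overlapped-by load_test: interview, qa_pass, sync_call.
Via sync_call — items with X overlapped-by sync_call: soundcheck.
Union: interview, qa_pass, soundcheck, sync_call.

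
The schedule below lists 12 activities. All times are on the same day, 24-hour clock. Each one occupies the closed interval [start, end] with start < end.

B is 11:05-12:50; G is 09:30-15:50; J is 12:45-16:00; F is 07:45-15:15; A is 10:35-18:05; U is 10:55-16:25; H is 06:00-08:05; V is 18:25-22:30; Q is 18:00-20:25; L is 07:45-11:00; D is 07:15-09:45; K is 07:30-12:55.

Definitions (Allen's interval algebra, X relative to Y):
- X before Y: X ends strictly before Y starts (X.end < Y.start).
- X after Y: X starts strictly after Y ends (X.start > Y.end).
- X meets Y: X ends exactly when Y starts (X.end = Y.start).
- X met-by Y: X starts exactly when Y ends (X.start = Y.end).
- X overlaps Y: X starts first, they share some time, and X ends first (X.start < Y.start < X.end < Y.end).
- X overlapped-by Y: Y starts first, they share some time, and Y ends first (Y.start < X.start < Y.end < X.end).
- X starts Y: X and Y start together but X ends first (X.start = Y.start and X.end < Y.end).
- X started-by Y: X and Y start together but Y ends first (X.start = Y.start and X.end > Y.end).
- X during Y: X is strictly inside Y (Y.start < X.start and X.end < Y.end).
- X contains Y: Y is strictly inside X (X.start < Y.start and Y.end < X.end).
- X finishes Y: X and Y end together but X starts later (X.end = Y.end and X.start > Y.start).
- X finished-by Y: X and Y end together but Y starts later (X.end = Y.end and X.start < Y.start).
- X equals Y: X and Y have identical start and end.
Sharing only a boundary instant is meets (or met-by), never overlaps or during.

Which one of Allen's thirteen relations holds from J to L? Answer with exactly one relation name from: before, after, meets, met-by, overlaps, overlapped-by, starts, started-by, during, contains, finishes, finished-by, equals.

J = [12:45, 16:00]; L = [07:45, 11:00].
Compare endpoints: J.start > L.start, J.start > L.end, J.end > L.start, J.end > L.end.
That pattern is 'after'.

after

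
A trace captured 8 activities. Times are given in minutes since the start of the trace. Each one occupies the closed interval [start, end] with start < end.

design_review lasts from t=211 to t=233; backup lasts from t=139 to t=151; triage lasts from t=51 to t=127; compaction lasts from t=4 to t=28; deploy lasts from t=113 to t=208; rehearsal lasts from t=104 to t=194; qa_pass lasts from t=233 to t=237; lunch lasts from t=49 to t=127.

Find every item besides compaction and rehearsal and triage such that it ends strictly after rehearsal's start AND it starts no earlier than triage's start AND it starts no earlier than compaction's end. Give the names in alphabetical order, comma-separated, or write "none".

Conditions: its end is strictly after rehearsal's start (X.end > t=104) AND its start is no earlier than triage's start (X.start >= t=51) AND its start is no earlier than compaction's end (X.start >= t=28).
backup: end t=151 > t=104? ✓; start t=139 >= t=51? ✓; start t=139 >= t=28? ✓ → yes.
deploy: end t=208 > t=104? ✓; start t=113 >= t=51? ✓; start t=113 >= t=28? ✓ → yes.
design_review: end t=233 > t=104? ✓; start t=211 >= t=51? ✓; start t=211 >= t=28? ✓ → yes.
lunch: end t=127 > t=104? ✓; start t=49 >= t=51? ✗; start t=49 >= t=28? ✓ → no.
qa_pass: end t=237 > t=104? ✓; start t=233 >= t=51? ✓; start t=233 >= t=28? ✓ → yes.
Result: backup, deploy, design_review, qa_pass.

backup, deploy, design_review, qa_pass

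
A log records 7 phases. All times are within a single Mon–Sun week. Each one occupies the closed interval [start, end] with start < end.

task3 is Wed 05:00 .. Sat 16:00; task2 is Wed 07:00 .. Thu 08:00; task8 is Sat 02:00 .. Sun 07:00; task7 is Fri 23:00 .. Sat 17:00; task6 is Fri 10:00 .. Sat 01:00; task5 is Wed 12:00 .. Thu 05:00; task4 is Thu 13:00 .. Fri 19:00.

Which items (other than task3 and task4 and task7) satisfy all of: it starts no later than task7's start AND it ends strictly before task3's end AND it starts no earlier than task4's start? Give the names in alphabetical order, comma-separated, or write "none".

task6

Conditions: its start is no later than task7's start (X.start <= Fri 23:00) AND its end is strictly before task3's end (X.end < Sat 16:00) AND its start is no earlier than task4's start (X.start >= Thu 13:00).
task2: start Wed 07:00 <= Fri 23:00? ✓; end Thu 08:00 < Sat 16:00? ✓; start Wed 07:00 >= Thu 13:00? ✗ → no.
task5: start Wed 12:00 <= Fri 23:00? ✓; end Thu 05:00 < Sat 16:00? ✓; start Wed 12:00 >= Thu 13:00? ✗ → no.
task6: start Fri 10:00 <= Fri 23:00? ✓; end Sat 01:00 < Sat 16:00? ✓; start Fri 10:00 >= Thu 13:00? ✓ → yes.
task8: start Sat 02:00 <= Fri 23:00? ✗; end Sun 07:00 < Sat 16:00? ✗; start Sat 02:00 >= Thu 13:00? ✓ → no.
Result: task6.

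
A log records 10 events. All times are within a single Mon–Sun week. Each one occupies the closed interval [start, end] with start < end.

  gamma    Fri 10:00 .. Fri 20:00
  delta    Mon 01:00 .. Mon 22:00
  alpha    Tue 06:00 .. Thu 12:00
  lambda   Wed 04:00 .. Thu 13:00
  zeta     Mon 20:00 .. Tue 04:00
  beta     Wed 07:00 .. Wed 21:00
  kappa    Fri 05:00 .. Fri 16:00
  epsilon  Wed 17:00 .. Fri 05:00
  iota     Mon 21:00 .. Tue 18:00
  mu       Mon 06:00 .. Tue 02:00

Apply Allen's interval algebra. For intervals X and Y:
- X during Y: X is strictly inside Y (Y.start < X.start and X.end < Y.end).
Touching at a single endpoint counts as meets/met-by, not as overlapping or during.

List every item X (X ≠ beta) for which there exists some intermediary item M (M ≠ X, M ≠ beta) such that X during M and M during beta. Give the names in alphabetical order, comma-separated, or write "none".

Target beta = [Wed 07:00, Wed 21:00].
Intermediaries M with M during beta: none.
Union: none.

none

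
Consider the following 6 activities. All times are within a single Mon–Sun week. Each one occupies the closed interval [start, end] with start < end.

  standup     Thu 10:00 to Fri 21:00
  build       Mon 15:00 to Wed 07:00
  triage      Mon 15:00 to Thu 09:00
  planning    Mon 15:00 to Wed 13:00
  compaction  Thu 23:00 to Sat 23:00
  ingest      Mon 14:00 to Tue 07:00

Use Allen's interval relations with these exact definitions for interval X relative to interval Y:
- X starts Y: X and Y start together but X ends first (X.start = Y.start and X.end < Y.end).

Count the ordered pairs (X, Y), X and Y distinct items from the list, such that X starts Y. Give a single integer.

3

Checking all 30 ordered pairs for relation 'starts'; matching pairs in alphabetical order:
(build, planning): build starts planning ✓
(build, triage): build starts triage ✓
(planning, triage): planning starts triage ✓
Count: 3.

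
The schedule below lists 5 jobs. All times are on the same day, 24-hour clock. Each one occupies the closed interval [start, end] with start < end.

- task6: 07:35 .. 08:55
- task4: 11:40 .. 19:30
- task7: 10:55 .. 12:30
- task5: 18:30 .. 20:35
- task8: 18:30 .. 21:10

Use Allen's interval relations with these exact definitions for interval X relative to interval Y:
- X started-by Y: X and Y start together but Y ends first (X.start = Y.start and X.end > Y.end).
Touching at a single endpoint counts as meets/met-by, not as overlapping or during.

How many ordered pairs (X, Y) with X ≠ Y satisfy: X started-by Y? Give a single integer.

Checking all 20 ordered pairs for relation 'started-by'; matching pairs in alphabetical order:
(task8, task5): task8 started-by task5 ✓
Count: 1.

1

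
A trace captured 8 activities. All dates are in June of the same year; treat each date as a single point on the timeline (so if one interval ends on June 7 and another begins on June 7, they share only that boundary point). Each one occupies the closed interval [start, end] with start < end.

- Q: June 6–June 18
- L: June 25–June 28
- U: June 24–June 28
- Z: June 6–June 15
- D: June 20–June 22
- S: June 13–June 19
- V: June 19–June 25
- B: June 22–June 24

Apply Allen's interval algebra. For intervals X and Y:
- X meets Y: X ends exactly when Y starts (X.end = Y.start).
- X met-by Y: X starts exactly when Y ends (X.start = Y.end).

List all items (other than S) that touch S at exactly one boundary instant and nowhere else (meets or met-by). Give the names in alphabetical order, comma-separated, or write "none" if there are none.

V

Target S = [June 13, June 19].
B [June 22, June 24] → after → no.
D [June 20, June 22] → after → no.
L [June 25, June 28] → after → no.
Q [June 6, June 18] → overlaps → no.
U [June 24, June 28] → after → no.
V [June 19, June 25] → met-by → yes.
Z [June 6, June 15] → overlaps → no.
Result: V.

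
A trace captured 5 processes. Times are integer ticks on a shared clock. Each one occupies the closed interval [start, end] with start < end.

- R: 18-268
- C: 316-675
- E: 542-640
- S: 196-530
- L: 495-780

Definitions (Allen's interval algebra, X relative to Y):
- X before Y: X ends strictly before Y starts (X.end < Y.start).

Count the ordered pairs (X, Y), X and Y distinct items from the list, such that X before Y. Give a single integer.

4

Checking all 20 ordered pairs for relation 'before'; matching pairs in alphabetical order:
(R, C): R before C ✓
(R, E): R before E ✓
(R, L): R before L ✓
(S, E): S before E ✓
Count: 4.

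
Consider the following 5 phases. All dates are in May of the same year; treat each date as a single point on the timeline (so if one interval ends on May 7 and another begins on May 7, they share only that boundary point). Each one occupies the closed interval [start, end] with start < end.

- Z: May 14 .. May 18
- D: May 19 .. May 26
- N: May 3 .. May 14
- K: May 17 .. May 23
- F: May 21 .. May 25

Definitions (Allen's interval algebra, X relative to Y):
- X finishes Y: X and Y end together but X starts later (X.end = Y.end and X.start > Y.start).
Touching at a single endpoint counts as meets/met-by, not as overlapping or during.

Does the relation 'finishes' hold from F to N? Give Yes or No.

F = [May 21, May 25], N = [May 3, May 14].
Actual relation of F to N: after.
Asked whether 'finishes' holds → No.

No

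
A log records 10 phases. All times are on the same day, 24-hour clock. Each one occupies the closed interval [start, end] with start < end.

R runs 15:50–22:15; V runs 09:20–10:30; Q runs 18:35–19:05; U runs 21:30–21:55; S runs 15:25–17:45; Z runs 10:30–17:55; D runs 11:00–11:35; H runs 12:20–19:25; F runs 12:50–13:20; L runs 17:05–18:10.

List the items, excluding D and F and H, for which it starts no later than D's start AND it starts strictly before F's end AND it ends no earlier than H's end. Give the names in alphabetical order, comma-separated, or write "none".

Conditions: its start is no later than D's start (X.start <= 11:00) AND its start is strictly before F's end (X.start < 13:20) AND its end is no earlier than H's end (X.end >= 19:25).
L: start 17:05 <= 11:00? ✗; start 17:05 < 13:20? ✗; end 18:10 >= 19:25? ✗ → no.
Q: start 18:35 <= 11:00? ✗; start 18:35 < 13:20? ✗; end 19:05 >= 19:25? ✗ → no.
R: start 15:50 <= 11:00? ✗; start 15:50 < 13:20? ✗; end 22:15 >= 19:25? ✓ → no.
S: start 15:25 <= 11:00? ✗; start 15:25 < 13:20? ✗; end 17:45 >= 19:25? ✗ → no.
U: start 21:30 <= 11:00? ✗; start 21:30 < 13:20? ✗; end 21:55 >= 19:25? ✓ → no.
V: start 09:20 <= 11:00? ✓; start 09:20 < 13:20? ✓; end 10:30 >= 19:25? ✗ → no.
Z: start 10:30 <= 11:00? ✓; start 10:30 < 13:20? ✓; end 17:55 >= 19:25? ✗ → no.
Result: none.

none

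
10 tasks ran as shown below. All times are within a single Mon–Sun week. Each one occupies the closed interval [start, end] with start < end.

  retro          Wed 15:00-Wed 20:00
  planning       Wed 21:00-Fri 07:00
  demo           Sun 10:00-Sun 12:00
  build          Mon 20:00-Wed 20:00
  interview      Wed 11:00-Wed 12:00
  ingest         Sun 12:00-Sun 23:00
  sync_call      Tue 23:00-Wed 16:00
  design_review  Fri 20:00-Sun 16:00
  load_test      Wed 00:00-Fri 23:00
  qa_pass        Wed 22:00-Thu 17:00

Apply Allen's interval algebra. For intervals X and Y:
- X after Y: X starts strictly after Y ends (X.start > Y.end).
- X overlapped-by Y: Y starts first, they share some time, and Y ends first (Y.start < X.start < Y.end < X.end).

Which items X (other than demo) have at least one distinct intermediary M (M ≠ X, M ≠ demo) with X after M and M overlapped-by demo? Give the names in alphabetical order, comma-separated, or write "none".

none

Target demo = [Sun 10:00, Sun 12:00].
Intermediaries M with M overlapped-by demo: none.
Union: none.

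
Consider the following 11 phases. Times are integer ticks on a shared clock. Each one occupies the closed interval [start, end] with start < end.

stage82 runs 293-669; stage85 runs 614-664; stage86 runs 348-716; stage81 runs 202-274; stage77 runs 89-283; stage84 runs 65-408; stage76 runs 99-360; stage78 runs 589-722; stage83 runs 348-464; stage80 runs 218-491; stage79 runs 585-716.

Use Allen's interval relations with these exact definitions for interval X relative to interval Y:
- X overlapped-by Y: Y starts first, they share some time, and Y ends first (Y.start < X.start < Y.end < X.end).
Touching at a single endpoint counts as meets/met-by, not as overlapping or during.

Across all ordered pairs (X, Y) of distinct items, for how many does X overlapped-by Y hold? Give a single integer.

18

Checking all 110 ordered pairs for relation 'overlapped-by'; matching pairs in alphabetical order:
(stage76, stage77): stage76 overlapped-by stage77 ✓
(stage78, stage79): stage78 overlapped-by stage79 ✓
(stage78, stage82): stage78 overlapped-by stage82 ✓
(stage78, stage86): stage78 overlapped-by stage86 ✓
(stage79, stage82): stage79 overlapped-by stage82 ✓
(stage80, stage76): stage80 overlapped-by stage76 ✓
(stage80, stage77): stage80 overlapped-by stage77 ✓
(stage80, stage81): stage80 overlapped-by stage81 ✓
(stage80, stage84): stage80 overlapped-by stage84 ✓
(stage82, stage76): stage82 overlapped-by stage76 ✓
(stage82, stage80): stage82 overlapped-by stage80 ✓
(stage82, stage84): stage82 overlapped-by stage84 ✓
(stage83, stage76): stage83 overlapped-by stage76 ✓
(stage83, stage84): stage83 overlapped-by stage84 ✓
(stage86, stage76): stage86 overlapped-by stage76 ✓
(stage86, stage80): stage86 overlapped-by stage80 ✓
(stage86, stage82): stage86 overlapped-by stage82 ✓
(stage86, stage84): stage86 overlapped-by stage84 ✓
Count: 18.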